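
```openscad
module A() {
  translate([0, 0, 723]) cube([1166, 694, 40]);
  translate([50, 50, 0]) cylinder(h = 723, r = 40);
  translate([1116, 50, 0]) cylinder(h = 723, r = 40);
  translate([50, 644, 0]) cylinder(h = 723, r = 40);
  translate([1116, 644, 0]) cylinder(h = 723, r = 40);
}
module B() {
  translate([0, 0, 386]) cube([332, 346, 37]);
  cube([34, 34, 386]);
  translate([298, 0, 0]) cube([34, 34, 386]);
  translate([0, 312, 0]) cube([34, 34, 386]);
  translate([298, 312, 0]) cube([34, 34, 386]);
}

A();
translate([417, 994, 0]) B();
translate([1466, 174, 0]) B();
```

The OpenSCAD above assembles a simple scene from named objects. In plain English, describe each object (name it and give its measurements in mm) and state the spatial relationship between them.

A is a table: top 1166 mm (x) × 694 mm (y), 40 mm thick, upper face at z = 763 mm, on four round legs of 80 mm diameter, each leg's bounding box inset 10 mm from the nearest pair of top edges, running from z = 0 to the bottom of the top.

B is a simple wooden stool: a rectangular seat 332 mm (x) by 346 mm (y), 37 mm thick, top face at z = 423 mm, on four square legs, each 34×34 mm in cross-section. The legs rest on z = 0, each flush with a corner of the seat.

Two stools sit around the table at the +y, +x sides.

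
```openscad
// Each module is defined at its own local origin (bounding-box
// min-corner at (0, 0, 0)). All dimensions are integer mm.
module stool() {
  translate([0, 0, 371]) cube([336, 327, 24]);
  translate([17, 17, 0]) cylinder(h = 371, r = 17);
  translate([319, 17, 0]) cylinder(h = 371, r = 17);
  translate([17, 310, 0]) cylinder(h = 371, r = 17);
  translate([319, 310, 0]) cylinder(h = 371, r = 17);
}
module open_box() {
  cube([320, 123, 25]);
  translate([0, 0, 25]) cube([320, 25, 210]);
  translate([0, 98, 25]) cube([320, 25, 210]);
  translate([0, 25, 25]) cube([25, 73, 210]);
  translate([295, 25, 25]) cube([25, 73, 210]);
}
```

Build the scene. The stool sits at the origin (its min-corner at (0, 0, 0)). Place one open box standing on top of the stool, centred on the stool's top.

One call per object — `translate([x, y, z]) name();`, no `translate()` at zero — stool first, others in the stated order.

stool();
translate([8, 102, 395]) open_box();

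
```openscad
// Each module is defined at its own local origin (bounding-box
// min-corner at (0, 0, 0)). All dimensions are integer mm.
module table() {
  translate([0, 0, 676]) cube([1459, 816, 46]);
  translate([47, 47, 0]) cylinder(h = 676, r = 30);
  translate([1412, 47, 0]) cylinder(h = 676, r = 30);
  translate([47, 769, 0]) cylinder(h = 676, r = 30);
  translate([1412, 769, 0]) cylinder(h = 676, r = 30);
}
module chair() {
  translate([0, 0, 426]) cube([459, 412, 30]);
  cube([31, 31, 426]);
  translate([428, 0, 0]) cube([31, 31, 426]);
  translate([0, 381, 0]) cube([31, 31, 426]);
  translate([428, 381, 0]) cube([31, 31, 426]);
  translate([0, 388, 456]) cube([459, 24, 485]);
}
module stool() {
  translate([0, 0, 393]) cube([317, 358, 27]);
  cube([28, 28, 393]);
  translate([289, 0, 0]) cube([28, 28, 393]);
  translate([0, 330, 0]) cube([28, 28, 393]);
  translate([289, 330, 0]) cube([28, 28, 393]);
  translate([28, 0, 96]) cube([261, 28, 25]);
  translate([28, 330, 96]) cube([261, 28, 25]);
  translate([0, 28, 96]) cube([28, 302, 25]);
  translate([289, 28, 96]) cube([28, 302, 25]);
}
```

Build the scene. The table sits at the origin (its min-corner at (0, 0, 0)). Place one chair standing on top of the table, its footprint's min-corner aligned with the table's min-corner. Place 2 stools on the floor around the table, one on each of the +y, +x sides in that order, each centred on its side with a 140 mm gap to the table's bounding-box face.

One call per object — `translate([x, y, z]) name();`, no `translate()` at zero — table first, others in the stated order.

table();
translate([0, 0, 722]) chair();
translate([571, 956, 0]) stool();
translate([1599, 229, 0]) stool();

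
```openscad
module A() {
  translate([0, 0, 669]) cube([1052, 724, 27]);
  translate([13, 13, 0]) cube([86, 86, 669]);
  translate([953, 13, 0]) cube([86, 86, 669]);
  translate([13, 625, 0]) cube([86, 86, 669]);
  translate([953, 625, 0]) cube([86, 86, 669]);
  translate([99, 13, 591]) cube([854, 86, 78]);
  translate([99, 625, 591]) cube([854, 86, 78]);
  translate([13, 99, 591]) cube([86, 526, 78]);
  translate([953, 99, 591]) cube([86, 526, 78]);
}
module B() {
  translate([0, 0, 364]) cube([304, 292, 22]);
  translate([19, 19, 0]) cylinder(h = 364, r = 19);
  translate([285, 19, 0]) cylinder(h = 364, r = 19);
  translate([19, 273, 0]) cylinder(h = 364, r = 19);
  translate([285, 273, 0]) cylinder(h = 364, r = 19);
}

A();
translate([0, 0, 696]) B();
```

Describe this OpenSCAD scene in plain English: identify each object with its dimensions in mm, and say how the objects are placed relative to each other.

A is a table with a 1052×724 mm rectangular top, 27 mm thick, top surface at z = 696 mm, supported by four 86×86 mm square legs, each inset 13 mm from the nearest pair of top edges, running from the floor. Four apron rails, 86 mm thick and 78 mm tall, run between adjacent legs with their top edges flush with the underside of the top and their outer faces flush with the legs' outer faces.

B is a four-legged stool. The seat is 304×292 mm, 22 mm thick, top at z = 386 mm. It stands on four round legs, each 38 mm in diameter, from z = 0 to the seat underside, each leg's axis is inset half a diameter from the nearest pair of seat edges (so the leg's bounding box is flush with the corner).

The stool is on top of the table.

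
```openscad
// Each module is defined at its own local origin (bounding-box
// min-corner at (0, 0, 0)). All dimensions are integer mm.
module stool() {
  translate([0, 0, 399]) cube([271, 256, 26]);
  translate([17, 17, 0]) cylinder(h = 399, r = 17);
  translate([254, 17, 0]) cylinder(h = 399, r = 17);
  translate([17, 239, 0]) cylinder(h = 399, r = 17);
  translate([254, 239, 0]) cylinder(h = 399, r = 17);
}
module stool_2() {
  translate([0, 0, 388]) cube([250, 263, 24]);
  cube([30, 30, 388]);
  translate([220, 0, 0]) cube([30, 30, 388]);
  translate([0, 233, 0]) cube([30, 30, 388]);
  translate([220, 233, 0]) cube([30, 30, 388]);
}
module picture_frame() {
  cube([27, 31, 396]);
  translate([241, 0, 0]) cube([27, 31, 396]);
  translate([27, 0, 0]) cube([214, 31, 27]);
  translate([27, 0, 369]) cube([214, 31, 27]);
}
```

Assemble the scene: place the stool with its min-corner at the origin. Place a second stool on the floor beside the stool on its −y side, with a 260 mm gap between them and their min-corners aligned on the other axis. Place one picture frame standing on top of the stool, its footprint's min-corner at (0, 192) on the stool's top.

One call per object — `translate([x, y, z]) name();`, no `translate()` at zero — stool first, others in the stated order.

stool();
translate([0, -523, 0]) stool_2();
translate([0, 192, 425]) picture_frame();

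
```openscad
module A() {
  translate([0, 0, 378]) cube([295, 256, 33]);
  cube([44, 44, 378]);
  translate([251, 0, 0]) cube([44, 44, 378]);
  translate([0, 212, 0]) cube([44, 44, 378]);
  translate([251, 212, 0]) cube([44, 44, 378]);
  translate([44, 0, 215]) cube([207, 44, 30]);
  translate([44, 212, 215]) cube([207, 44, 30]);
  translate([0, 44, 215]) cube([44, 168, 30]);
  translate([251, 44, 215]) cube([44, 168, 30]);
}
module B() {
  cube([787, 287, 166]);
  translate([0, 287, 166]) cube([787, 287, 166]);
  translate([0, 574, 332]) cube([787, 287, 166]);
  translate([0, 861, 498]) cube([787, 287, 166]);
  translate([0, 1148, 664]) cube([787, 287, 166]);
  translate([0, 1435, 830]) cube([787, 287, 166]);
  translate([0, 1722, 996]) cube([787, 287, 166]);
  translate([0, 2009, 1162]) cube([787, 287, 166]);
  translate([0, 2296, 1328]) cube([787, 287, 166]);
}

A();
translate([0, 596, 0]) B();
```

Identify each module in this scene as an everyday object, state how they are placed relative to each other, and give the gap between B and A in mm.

The staircase's nearest face is 340 mm from the stool's +y face.

A is a stool. B is a staircase. The staircase is on the floor beside the stool on its +y side. The gap between the staircase and the stool is 340 mm.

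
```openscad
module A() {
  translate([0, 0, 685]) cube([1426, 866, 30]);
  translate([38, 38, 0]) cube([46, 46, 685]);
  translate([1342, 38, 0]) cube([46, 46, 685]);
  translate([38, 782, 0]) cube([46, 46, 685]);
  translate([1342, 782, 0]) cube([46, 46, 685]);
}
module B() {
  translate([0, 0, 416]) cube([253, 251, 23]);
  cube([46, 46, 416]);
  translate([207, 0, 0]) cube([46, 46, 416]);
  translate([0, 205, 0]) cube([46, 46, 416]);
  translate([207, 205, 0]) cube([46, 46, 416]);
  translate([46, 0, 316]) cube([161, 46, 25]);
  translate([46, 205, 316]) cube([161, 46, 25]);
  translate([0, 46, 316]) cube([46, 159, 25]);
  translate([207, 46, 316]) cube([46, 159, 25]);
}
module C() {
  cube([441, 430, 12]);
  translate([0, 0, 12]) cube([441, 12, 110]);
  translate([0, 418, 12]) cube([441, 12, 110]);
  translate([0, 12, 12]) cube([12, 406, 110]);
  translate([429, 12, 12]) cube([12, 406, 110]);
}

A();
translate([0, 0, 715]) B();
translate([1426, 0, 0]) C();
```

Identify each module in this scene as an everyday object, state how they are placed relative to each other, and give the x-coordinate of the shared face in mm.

The table's +x face and the open box's −x face are both at x = 1426 mm.

A is a table. B is a stool. C is an open box. The stool is on top of the table. The open box is against the table's +x side, with their −y faces flush. The x-coordinate of the shared face is 1426 mm.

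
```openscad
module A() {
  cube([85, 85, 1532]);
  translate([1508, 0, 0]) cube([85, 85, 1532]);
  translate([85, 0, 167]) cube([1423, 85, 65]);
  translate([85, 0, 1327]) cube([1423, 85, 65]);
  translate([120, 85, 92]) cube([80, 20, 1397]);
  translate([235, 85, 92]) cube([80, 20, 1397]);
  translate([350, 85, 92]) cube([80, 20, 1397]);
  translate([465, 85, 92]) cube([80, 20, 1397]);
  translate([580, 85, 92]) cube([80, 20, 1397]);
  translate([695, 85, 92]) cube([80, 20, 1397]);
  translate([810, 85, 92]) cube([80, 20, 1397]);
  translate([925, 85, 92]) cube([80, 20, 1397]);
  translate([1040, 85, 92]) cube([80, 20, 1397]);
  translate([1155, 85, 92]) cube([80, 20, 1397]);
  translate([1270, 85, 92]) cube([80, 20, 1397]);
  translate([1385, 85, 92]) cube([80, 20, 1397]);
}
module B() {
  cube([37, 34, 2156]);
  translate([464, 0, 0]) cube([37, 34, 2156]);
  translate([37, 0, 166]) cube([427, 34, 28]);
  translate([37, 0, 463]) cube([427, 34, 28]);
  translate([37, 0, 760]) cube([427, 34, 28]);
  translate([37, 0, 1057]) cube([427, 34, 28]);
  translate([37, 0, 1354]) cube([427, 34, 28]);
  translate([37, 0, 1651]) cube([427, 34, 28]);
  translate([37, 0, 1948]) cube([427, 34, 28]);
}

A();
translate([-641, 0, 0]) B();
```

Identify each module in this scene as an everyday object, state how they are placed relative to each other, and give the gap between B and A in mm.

The ladder's nearest face is 140 mm from the fence section's −x face.

A is a fence section. B is a ladder. The ladder is on the floor beside the fence section on its −x side. The gap between the ladder and the fence section is 140 mm.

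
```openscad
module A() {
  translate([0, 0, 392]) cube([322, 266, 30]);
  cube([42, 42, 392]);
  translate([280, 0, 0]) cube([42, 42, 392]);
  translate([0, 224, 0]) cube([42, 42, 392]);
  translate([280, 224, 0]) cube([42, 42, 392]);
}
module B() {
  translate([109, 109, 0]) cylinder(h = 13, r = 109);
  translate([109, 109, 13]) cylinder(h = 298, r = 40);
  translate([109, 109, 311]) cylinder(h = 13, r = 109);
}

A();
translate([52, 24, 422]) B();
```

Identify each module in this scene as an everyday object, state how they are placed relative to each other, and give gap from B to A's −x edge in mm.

A is a stool. B is a spool. The spool is on top of the stool, centred. The gap from the spool to the stool's −x edge is 52 mm.

The spool's min-x is at 52; the stool's min-x is 0; gap = 52 mm.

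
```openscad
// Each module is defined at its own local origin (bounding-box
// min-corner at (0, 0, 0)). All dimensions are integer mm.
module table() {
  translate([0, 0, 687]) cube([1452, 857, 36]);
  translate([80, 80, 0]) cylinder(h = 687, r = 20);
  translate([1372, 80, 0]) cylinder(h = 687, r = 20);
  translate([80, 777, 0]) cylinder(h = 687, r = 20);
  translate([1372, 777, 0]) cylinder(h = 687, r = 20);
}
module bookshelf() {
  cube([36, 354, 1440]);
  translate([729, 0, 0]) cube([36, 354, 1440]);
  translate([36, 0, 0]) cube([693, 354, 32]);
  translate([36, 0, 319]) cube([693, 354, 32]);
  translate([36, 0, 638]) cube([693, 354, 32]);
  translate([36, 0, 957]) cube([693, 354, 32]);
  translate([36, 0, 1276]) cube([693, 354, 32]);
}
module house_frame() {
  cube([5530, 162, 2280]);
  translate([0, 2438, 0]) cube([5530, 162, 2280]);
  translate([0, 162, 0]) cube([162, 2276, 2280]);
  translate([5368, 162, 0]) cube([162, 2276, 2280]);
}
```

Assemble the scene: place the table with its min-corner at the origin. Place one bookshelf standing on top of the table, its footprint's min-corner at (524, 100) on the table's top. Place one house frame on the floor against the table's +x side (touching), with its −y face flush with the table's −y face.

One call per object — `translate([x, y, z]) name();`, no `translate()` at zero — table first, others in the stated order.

table();
translate([524, 100, 723]) bookshelf();
translate([1452, 0, 0]) house_frame();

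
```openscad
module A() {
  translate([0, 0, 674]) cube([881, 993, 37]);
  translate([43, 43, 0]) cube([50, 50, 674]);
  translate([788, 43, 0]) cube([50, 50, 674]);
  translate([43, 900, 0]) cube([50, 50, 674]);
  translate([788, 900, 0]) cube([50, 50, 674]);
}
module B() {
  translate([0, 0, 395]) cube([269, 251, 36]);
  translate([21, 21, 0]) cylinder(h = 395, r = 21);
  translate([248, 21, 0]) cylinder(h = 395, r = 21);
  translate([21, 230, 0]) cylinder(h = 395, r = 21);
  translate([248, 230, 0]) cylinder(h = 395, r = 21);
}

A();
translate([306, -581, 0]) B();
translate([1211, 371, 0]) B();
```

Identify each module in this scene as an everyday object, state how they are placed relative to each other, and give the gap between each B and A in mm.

A is a table. B is a stool. Two stools sit around the table at the −y, +x sides. The gap between each stool and the table is 330 mm.

Each stool's nearest face is 330 mm from the table's bounding box.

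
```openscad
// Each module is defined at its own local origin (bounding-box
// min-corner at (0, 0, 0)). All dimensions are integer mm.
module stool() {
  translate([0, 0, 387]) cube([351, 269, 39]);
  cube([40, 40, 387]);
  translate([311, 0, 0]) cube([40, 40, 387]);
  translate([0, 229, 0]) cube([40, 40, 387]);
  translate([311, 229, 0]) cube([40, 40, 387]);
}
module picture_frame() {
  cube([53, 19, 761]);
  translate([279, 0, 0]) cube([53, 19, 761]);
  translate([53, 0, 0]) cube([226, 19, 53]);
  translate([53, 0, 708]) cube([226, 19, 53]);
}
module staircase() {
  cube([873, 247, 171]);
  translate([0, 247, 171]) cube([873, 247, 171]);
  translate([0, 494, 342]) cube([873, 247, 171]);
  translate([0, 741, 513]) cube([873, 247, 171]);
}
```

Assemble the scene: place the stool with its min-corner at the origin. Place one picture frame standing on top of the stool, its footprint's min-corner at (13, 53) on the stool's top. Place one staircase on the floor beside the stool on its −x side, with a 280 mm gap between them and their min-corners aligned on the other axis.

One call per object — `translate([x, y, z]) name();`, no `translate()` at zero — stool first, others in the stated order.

stool();
translate([13, 53, 426]) picture_frame();
translate([-1153, 0, 0]) staircase();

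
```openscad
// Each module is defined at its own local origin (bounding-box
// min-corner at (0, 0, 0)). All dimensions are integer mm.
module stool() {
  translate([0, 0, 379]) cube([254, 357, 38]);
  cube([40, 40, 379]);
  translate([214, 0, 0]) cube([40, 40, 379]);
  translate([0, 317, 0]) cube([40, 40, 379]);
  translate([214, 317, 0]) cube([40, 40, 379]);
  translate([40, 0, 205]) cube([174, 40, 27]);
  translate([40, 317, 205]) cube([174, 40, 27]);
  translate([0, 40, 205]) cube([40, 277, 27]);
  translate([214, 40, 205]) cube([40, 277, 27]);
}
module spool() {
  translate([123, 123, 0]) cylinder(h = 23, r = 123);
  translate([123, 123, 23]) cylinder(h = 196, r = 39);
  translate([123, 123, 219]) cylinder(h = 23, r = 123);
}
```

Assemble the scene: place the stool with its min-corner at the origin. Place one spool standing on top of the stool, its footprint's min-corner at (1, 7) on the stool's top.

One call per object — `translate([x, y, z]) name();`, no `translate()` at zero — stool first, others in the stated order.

stool();
translate([1, 7, 417]) spool();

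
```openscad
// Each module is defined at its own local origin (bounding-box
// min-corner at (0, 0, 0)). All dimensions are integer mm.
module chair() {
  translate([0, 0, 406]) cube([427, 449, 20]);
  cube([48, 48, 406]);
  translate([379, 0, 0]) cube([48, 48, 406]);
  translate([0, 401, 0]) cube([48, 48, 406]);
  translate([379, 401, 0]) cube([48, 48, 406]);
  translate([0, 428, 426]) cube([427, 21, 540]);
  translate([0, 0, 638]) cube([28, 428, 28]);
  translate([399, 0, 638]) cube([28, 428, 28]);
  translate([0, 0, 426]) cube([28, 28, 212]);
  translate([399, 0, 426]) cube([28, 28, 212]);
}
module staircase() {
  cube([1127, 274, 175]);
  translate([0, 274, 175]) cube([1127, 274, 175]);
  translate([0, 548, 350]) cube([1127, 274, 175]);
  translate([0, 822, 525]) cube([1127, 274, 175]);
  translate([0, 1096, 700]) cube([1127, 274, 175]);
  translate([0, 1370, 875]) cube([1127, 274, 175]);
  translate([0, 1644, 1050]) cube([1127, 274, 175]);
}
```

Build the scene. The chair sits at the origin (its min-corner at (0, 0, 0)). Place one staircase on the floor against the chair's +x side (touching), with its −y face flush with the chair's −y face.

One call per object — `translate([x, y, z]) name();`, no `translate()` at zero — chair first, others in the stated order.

chair();
translate([427, 0, 0]) staircase();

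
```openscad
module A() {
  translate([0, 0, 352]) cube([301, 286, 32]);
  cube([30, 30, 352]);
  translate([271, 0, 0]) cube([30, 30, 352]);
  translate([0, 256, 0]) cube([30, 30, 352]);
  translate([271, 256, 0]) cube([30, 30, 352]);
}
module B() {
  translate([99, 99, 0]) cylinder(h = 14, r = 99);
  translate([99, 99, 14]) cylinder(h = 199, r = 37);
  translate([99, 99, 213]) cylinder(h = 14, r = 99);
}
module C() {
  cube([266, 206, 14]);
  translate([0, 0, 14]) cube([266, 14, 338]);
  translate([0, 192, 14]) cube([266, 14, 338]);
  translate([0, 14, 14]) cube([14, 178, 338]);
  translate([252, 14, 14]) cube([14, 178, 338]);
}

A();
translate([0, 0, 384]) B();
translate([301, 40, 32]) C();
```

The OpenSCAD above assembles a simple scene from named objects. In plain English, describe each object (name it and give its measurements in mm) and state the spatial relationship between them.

A is a four-legged stool. The seat is a 301×286×32 mm slab whose top surface is at z = 384 mm; four square legs, each 30×30 mm in cross-section, run from the floor (z = 0) to the underside of the seat, each flush with a corner of the seat.

B is a spool: two coaxial disc flanges of radius 99 mm and thickness 14 mm, joined by a core cylinder of radius 37 mm and height 199 mm. The lower flange rests on z = 0 and the three cylinders share a vertical axis.

C is an open storage box with external size 266×206×352 mm and wall thickness 14 mm (the base is also 14 mm thick). The base covers the whole footprint; the four walls stand on the base, with the y-facing walls full-width and the x-facing walls fitting between their inner faces.

The spool is on top of the stool. The open box is beside the stool with their tops flush at z = 384.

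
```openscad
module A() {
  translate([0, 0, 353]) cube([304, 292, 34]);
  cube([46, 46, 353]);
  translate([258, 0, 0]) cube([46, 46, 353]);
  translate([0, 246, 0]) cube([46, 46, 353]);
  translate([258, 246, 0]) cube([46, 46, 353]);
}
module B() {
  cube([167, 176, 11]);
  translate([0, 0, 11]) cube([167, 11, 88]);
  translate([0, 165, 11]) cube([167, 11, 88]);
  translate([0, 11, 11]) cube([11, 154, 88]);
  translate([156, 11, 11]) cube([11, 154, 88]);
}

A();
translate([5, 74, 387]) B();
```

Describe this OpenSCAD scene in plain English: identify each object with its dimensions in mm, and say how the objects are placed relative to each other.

A is a simple wooden stool: a rectangular seat 304 mm (x) by 292 mm (y), 34 mm thick, top face at z = 387 mm, on four square legs, each 46×46 mm in cross-section. The legs rest on z = 0, each flush with a corner of the seat.

B is an open storage box with external size 167×176×99 mm and wall thickness 11 mm (the base is also 11 mm thick). The base covers the whole footprint; the four walls stand on the base, with the y-facing walls full-width and the x-facing walls fitting between their inner faces.

The open box is on top of the stool.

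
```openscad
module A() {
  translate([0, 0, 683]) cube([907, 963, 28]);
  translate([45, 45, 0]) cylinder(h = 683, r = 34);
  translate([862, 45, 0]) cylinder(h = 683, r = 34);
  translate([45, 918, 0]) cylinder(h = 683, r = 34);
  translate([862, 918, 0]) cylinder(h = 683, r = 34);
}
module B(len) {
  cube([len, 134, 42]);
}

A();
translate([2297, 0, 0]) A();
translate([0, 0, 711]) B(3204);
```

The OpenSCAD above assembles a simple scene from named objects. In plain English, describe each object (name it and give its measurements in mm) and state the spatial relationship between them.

A is a rectangular dining table. The top is 907×963×28 mm with its upper surface at z = 711 mm. It stands on four round legs of 68 mm diameter, each leg's bounding box inset 11 mm from the nearest pair of top edges, running from the floor to the underside of the top.

B is a rectangular beam 3204 mm long (x), 134 mm deep (y), 42 mm thick (z).

The beam spans the tops of two tables placed 1390 mm apart, resting at z = 711 mm.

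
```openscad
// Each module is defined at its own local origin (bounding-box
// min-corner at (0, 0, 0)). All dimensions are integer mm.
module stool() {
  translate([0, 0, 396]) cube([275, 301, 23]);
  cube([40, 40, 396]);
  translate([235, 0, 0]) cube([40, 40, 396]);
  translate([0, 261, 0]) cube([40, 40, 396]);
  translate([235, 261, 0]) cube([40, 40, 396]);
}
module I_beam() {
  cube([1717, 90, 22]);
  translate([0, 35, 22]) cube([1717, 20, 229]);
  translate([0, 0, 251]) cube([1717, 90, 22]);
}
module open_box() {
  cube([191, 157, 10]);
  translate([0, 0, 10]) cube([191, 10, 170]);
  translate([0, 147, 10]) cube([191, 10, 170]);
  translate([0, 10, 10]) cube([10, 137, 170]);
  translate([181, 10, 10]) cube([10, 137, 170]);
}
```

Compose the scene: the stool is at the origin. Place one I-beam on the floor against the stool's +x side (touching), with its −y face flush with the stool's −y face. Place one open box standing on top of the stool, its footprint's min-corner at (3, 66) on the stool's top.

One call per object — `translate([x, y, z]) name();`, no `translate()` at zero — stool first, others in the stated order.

stool();
translate([275, 0, 0]) I_beam();
translate([3, 66, 419]) open_box();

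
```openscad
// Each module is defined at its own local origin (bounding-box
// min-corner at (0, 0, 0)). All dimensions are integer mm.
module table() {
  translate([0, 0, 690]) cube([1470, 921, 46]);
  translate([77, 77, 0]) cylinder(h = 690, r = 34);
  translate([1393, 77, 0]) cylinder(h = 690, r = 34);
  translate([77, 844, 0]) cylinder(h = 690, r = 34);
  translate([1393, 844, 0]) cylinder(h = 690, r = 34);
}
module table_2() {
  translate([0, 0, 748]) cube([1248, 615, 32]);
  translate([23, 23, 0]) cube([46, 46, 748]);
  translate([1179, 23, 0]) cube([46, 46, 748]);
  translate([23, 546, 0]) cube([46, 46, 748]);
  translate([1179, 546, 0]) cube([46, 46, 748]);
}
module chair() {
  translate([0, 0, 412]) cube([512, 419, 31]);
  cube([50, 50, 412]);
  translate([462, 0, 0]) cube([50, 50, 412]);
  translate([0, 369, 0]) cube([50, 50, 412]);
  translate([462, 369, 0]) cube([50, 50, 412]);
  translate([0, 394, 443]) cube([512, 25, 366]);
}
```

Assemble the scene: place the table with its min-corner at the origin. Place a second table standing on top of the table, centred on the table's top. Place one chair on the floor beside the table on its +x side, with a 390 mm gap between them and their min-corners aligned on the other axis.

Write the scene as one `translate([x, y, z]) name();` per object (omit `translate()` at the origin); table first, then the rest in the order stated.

table();
translate([111, 153, 736]) table_2();
translate([1860, 0, 0]) chair();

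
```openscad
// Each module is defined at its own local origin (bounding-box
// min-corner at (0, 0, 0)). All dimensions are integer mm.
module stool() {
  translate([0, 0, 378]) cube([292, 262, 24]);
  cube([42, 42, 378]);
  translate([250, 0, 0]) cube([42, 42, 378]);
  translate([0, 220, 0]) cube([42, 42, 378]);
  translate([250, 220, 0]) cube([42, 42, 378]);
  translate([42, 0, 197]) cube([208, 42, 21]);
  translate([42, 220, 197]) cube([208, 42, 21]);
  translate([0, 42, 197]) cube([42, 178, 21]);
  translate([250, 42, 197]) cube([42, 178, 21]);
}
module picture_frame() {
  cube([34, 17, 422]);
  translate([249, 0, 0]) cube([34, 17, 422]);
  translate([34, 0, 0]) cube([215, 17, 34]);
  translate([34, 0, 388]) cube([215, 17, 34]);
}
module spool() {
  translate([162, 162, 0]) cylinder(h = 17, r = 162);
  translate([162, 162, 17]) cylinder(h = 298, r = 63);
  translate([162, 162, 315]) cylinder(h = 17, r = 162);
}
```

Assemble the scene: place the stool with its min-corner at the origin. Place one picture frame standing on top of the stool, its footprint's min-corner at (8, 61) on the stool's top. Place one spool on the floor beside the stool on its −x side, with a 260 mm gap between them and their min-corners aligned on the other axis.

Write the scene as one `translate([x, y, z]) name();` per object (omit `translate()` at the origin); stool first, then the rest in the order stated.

stool();
translate([8, 61, 402]) picture_frame();
translate([-584, 0, 0]) spool();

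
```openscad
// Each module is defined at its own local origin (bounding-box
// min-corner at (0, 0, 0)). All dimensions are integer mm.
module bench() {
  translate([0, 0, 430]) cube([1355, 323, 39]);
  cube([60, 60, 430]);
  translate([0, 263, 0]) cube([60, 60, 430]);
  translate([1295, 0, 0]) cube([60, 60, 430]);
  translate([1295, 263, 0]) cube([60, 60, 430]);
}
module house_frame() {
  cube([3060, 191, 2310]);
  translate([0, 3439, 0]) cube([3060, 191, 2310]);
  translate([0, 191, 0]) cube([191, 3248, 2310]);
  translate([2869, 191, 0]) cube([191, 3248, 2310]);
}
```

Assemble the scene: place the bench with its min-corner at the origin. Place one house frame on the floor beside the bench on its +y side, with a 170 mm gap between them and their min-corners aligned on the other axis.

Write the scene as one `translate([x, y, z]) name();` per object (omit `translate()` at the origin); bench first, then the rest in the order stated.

bench();
translate([0, 493, 0]) house_frame();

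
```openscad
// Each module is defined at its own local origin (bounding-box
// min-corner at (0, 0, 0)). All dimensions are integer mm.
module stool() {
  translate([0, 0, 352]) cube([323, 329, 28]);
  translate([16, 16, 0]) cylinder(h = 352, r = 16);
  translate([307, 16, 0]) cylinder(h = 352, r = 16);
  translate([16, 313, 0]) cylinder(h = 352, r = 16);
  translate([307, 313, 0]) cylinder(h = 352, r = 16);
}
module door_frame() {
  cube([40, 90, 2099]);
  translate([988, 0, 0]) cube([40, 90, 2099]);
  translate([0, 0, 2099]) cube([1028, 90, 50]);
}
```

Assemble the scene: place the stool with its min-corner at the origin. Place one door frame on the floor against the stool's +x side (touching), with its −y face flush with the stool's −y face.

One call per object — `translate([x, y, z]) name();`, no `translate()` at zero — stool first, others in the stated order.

stool();
translate([323, 0, 0]) door_frame();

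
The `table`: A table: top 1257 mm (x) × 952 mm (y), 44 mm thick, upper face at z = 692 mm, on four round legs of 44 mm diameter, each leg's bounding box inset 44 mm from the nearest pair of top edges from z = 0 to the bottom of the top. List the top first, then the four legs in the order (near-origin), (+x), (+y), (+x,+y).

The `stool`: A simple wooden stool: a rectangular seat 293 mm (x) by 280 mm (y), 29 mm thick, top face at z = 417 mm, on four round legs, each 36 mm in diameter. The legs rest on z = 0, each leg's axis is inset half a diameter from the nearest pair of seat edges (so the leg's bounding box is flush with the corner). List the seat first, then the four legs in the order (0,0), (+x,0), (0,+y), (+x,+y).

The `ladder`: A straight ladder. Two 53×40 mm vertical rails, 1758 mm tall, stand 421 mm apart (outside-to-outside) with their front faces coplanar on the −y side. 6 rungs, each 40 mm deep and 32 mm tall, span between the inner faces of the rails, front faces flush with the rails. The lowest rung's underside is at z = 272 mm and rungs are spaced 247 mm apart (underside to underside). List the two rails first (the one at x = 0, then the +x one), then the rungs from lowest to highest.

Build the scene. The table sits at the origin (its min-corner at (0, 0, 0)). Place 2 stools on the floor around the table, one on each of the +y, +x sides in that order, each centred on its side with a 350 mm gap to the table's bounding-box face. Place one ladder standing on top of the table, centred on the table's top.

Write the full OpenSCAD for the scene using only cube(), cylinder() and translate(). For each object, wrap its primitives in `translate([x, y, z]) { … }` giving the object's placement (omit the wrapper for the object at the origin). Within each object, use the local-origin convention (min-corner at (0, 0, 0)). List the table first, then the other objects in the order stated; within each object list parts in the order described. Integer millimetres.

translate([0, 0, 648]) cube([1257, 952, 44]);
translate([66, 66, 0]) cylinder(h = 648, r = 22);
translate([1191, 66, 0]) cylinder(h = 648, r = 22);
translate([66, 886, 0]) cylinder(h = 648, r = 22);
translate([1191, 886, 0]) cylinder(h = 648, r = 22);
translate([482, 1302, 0]) {
  translate([0, 0, 388]) cube([293, 280, 29]);
  translate([18, 18, 0]) cylinder(h = 388, r = 18);
  translate([275, 18, 0]) cylinder(h = 388, r = 18);
  translate([18, 262, 0]) cylinder(h = 388, r = 18);
  translate([275, 262, 0]) cylinder(h = 388, r = 18);
}
translate([1607, 336, 0]) {
  translate([0, 0, 388]) cube([293, 280, 29]);
  translate([18, 18, 0]) cylinder(h = 388, r = 18);
  translate([275, 18, 0]) cylinder(h = 388, r = 18);
  translate([18, 262, 0]) cylinder(h = 388, r = 18);
  translate([275, 262, 0]) cylinder(h = 388, r = 18);
}
translate([418, 456, 692]) {
  cube([53, 40, 1758]);
  translate([368, 0, 0]) cube([53, 40, 1758]);
  translate([53, 0, 272]) cube([315, 40, 32]);
  translate([53, 0, 519]) cube([315, 40, 32]);
  translate([53, 0, 766]) cube([315, 40, 32]);
  translate([53, 0, 1013]) cube([315, 40, 32]);
  translate([53, 0, 1260]) cube([315, 40, 32]);
  translate([53, 0, 1507]) cube([315, 40, 32]);
}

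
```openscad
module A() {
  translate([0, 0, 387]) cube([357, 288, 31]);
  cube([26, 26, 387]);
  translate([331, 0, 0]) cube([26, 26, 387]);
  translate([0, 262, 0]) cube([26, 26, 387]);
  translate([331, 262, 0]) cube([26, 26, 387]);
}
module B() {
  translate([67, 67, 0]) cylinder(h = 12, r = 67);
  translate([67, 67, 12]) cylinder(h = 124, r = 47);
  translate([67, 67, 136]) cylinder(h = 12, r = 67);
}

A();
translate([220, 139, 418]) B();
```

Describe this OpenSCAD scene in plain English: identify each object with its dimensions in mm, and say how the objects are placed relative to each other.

A is a simple wooden stool: a rectangular seat 357 mm (x) by 288 mm (y), 31 mm thick, top face at z = 418 mm, on four square legs, each 26×26 mm in cross-section. The legs rest on z = 0, each flush with a corner of the seat.

B is a spool: two coaxial disc flanges of radius 67 mm and thickness 12 mm, joined by a core cylinder of radius 47 mm and height 124 mm. The lower flange rests on z = 0 and the three cylinders share a vertical axis.

The spool is on top of the stool.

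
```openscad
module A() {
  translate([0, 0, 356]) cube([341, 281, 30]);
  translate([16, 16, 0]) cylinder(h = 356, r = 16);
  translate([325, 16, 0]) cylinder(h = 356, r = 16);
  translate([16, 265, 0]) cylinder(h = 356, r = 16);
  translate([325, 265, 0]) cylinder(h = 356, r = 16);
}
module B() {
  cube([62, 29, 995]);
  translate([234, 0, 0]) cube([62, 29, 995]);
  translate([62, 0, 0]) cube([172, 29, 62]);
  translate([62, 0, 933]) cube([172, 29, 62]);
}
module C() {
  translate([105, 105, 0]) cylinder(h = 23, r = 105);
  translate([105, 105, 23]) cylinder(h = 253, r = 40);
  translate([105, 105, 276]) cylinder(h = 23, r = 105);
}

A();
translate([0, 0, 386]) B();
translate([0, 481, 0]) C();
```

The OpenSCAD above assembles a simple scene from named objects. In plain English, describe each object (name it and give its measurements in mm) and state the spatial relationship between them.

A is a simple wooden stool: a rectangular seat 341 mm (x) by 281 mm (y), 30 mm thick, top face at z = 386 mm, on four round legs, each 32 mm in diameter. The legs rest on z = 0, each leg's axis is inset half a diameter from the nearest pair of seat edges (so the leg's bounding box is flush with the corner).

B is a picture frame with a 172×871 mm rectangular opening (x by z) and a uniform 62 mm border on every side. Frame depth is 29 mm along y. It is built from two vertical stiles running the full outside height and two horizontal rails spanning the gap between the stiles.

C is a spool: two coaxial disc flanges of radius 105 mm and thickness 23 mm, joined by a core cylinder of radius 40 mm and height 253 mm. The lower flange rests on z = 0 and the three cylinders share a vertical axis.

The picture frame is on top of the stool. The spool is on the floor beside the stool on its +y side.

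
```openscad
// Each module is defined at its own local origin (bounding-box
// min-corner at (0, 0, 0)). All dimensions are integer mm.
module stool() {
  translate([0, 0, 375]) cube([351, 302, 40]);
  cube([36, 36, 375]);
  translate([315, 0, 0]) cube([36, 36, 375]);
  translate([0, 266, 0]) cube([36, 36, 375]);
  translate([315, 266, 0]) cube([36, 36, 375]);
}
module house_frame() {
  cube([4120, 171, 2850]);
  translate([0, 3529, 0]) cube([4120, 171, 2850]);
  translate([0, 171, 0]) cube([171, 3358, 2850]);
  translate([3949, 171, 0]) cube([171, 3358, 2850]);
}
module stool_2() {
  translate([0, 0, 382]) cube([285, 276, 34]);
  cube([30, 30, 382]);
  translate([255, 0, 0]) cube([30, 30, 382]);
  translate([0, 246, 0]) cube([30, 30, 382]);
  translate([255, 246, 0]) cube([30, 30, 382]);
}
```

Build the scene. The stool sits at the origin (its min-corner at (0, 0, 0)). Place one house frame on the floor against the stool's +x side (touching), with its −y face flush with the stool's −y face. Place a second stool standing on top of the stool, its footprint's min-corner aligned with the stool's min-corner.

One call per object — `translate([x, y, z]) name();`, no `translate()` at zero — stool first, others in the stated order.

stool();
translate([351, 0, 0]) house_frame();
translate([0, 0, 415]) stool_2();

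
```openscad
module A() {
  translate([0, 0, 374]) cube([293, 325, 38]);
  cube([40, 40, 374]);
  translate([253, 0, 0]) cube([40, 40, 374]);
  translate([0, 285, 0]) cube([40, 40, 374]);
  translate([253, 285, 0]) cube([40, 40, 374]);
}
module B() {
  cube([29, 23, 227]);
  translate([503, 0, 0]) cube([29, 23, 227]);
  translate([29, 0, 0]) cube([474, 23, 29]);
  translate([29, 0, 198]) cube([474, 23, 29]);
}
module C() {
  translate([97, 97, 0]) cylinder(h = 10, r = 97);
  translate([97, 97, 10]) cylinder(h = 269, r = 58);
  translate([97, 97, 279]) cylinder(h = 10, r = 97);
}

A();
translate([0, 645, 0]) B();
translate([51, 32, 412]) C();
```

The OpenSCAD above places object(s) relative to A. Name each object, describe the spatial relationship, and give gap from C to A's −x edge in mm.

The spool's min-x is at 51; the stool's min-x is 0; gap = 51 mm.

A is a stool. B is a picture frame. C is a spool. The picture frame is on the floor beside the stool on its +y side. The spool is on top of the stool. The gap from the spool to the stool's −x edge is 51 mm.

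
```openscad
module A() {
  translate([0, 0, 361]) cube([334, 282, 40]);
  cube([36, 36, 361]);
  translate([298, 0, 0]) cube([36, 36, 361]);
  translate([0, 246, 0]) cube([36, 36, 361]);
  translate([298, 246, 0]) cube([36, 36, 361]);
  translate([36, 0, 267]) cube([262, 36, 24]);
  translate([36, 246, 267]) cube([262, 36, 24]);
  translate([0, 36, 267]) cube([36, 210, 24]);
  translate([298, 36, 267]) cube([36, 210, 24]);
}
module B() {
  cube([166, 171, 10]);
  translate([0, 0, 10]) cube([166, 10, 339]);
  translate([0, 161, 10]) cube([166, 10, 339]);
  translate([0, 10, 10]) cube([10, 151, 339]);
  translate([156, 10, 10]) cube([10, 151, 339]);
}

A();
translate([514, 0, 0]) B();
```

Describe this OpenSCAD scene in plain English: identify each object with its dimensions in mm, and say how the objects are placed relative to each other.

A is a simple wooden stool: a rectangular seat 334 mm (x) by 282 mm (y), 40 mm thick, top face at z = 401 mm, on four square legs, each 36×36 mm in cross-section. The legs rest on z = 0, each flush with a corner of the seat. Four stretchers, 36 mm wide and 24 mm tall, connect adjacent legs with their undersides at z = 267 mm, each running between the inner faces of the legs it joins and aligned with the legs' outer faces on the other axis.

B is an open-topped rectangular box: outside dimensions 166×171×349 mm, with a uniform wall and base thickness of 10 mm. The base is a full 166×171 slab on the floor; four walls sit on top of the base. The front and back walls (the −y and +y sides) span the full width; the two side walls fit between them.

The open box is on the floor beside the stool on its +x side.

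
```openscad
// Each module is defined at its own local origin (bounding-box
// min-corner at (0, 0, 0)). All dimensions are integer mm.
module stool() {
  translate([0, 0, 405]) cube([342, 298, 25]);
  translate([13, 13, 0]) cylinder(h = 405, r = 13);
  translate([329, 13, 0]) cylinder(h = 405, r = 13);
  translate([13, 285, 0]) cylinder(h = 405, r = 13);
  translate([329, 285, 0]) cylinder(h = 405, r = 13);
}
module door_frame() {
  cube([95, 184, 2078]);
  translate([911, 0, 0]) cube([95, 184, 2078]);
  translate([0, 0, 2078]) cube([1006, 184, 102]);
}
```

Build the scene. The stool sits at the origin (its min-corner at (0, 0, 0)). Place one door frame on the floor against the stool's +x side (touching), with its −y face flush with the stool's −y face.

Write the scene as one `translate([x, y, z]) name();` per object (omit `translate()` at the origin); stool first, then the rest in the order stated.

stool();
translate([342, 0, 0]) door_frame();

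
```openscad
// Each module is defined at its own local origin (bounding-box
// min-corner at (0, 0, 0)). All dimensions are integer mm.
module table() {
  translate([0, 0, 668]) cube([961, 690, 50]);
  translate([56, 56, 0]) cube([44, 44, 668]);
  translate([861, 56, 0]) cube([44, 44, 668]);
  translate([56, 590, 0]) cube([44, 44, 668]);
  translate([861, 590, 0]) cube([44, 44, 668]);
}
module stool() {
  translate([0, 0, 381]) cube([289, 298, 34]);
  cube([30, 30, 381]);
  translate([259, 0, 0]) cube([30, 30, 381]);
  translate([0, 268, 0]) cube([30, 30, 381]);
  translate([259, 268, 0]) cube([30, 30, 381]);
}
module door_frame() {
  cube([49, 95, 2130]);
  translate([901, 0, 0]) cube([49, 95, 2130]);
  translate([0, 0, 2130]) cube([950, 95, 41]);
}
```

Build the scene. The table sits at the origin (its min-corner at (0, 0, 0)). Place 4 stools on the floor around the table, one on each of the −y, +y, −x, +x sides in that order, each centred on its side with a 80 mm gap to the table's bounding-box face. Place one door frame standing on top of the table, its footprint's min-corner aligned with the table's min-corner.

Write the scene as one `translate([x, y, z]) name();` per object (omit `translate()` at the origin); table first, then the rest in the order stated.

table();
translate([336, -378, 0]) stool();
translate([336, 770, 0]) stool();
translate([-369, 196, 0]) stool();
translate([1041, 196, 0]) stool();
translate([0, 0, 718]) door_frame();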